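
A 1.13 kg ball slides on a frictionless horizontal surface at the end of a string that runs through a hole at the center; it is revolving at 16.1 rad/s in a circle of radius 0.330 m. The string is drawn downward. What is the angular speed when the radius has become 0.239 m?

ω₂ ≈ 30.7 rad/s

No torque about the axis ⇒ m r₁² ω₁ = m r₂² ω₂.
ω₂ = ω₁ (r₁/r₂)² = (16.1)(0.330/0.239)² = 30.69 rad/s.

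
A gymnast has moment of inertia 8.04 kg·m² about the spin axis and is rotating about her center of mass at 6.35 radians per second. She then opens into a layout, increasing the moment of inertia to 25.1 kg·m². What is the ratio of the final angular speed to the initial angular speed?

ω₂/ω₁ ≈ 0.320

Angular momentum about the spin axis is conserved since the torque about it is zero.
ω₂/ω₁ = I₁/I₂ = 8.040 / 25.10 = 0.3203.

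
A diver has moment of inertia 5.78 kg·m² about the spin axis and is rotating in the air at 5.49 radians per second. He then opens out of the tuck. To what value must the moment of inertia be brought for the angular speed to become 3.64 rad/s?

With no external torque about the axis, L is conserved: I₁ω₁ = I₂ω₂.
I₂ = I₁ω₁ / ω₂ = (5.78)(5.49) / (3.64) = 8.718 kg·m².

I₂ ≈ 8.72 kg·m²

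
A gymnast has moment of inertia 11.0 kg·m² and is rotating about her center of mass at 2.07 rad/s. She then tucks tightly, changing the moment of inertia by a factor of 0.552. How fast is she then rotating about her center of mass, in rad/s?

No external torque acts about the spin axis, so angular momentum is conserved.
I₂ = 0.552 × 11.0 = 6.072 kg·m².
ω₂ = I₁ω₁ / I₂ = (11.00)(2.07 rad/s) / (6.072) = 3.750 rad/s.

ω₂ ≈ 3.75 rad/s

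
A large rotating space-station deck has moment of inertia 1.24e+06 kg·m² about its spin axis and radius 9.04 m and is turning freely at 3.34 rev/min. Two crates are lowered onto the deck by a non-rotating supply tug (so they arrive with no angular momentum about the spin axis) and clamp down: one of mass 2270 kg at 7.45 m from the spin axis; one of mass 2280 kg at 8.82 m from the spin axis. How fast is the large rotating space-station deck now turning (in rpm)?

The added mass arrives with no angular momentum about the spin axis, and any external torque about the spin axis is negligible, so the system's angular momentum is conserved.
Added inertia Σmr² = (2270)(7.45)² + (2280)(8.82)² = 3.034e+05 kg·m²; I_f = 1.240e+06 + 3.034e+05 = 1.543e+06 kg·m².
ω_f = I_p ω_i / I_f = (1.240e+06)(3.34) / 1.543e+06 = 2.684 rpm.

ω_f ≈ 2.68 rpm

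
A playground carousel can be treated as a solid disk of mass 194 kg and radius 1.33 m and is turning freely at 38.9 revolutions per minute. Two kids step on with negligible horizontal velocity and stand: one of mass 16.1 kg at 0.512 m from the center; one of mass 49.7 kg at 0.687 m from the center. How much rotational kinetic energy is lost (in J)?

The added mass arrives with no angular momentum about the center, and any external torque about the center is negligible, so the system's angular momentum is conserved.
I_p = ½(194)(1.33)² = 171.6 kg·m².
Added inertia Σmr² = (16.1)(0.512)² + (49.7)(0.687)² = 27.68 kg·m²; I_f = 171.6 + 27.68 = 199.3 kg·m².
ω_f = I_p ω_i / I_f = (171.6)(38.9) / 199.3 = 33.50 rpm.
KE_i = ½(171.6)(4.074 rad/s)² = 1424 J; KE_f = ½(199.3)(3.508)² = 1226 J.

energy lost ≈ 198 J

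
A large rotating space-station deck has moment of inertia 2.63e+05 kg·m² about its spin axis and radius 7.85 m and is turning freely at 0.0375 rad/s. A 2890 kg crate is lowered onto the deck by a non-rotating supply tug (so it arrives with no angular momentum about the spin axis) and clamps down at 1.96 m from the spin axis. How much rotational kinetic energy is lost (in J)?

No external torque acts about the spin axis; L_before = L_after.
Added inertia Σmr² = (2890)(1.96)² = 11100 kg·m²; I_f = 2.630e+05 + 11100 = 2.741e+05 kg·m².
ω_f = I_p ω_i / I_f = (2.630e+05)(0.0375) / 2.741e+05 = 0.03598 rad/s.
KE_i = ½(2.630e+05)(0.03750 rad/s)² = 184.9 J; KE_f = ½(2.741e+05)(0.03598)² = 177.4 J.

energy lost ≈ 7.49 J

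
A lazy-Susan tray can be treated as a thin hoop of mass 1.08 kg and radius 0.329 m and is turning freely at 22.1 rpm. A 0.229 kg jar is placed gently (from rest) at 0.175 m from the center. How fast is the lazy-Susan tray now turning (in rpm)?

ω_f ≈ 20.8 rpm

No external torque acts about the center; L_before = L_after.
I_p = (1.08)(0.329)² = 0.1169 kg·m².
Added inertia Σmr² = (0.229)(0.175)² = 0.007013 kg·m²; I_f = 0.1169 + 0.007013 = 0.1239 kg·m².
ω_f = I_p ω_i / I_f = (0.1169)(22.1) / 0.1239 = 20.85 rpm.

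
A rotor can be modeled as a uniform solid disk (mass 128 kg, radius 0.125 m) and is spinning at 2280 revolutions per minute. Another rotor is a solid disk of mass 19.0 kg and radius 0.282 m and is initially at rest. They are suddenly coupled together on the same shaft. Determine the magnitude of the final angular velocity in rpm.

|ω_f| ≈ 1300 rpm

No external torque acts about the common axis, so total angular momentum is conserved.
Moments of inertia: I_A = ½(128)(0.125)² = 1.000 kg·m²; I_B = ½(19.0)(0.282)² = 0.7555 kg·m².
Taking A's sense as positive: L = (1.000)(2280) = 2280 kg·m²·rpm.
Combined I = 1.000 + 0.7555 = 1.755 kg·m².
ω_f = L / I = 2280 / 1.755 = 1299 rpm.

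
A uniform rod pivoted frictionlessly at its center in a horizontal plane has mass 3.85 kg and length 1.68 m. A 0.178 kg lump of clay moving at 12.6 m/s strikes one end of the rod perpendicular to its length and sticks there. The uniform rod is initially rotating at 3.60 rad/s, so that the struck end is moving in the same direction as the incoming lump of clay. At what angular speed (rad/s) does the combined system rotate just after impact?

About the pivot the impulsive forces during the collision are internal, so angular momentum about that axis is conserved.
I_p = (1/12)(3.85)(1.68)² = 0.9055 kg·m². Taking the sense of the lump of clay's angular momentum as positive, L_{lump} = m v R = (0.178)(12.6)(1.68/2) = 1.884 kg·m²/s.
L_i = +I_p ω_p + m v R = +(0.9055)(3.60) + 1.884 = 5.144 kg·m²/s.
After sticking, I_f = I_p + m R² = 0.9055 + (0.178)(1.68/2)² = 1.031 kg·m².
ω_f = L_i / I_f = 5.144 / 1.031 = 4.989 rad/s.

|ω_f| ≈ 4.99 rad/s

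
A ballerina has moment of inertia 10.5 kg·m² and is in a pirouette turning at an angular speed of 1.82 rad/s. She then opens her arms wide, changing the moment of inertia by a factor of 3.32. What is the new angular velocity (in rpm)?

With no external torque about the axis, L is conserved: I₁ω₁ = I₂ω₂.
I₂ = 3.32 × 10.5 = 34.86 kg·m².
ω₂ = I₁ω₁ / I₂ = (10.50)(1.82 rad/s) / (34.86) = 0.5482 rad/s = 5.235 rpm.

ω₂ ≈ 5.23 rpm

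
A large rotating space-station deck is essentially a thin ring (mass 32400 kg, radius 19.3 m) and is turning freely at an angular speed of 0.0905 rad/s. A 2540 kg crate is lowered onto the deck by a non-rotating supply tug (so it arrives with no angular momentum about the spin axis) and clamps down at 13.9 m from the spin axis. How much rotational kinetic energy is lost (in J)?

No external torque acts about the spin axis; L_before = L_after.
I_p = (32400)(19.3)² = 1.207e+07 kg·m².
Added inertia Σmr² = (2540)(13.9)² = 4.908e+05 kg·m²; I_f = 1.207e+07 + 4.908e+05 = 1.256e+07 kg·m².
ω_f = I_p ω_i / I_f = (1.207e+07)(0.0905) / 1.256e+07 = 0.08696 rad/s.
KE_i = ½(1.207e+07)(0.09050 rad/s)² = 49420 J; KE_f = ½(1.256e+07)(0.08696)² = 47490 J.

energy lost ≈ 1930 J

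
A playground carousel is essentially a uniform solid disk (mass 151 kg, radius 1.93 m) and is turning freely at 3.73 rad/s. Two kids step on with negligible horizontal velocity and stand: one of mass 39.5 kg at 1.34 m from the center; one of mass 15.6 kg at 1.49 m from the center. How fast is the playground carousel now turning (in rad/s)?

ω_f ≈ 2.71 rad/s

No external torque acts about the center; L_before = L_after.
I_p = ½(151)(1.93)² = 281.2 kg·m².
Added inertia Σmr² = (39.5)(1.34)² + (15.6)(1.49)² = 105.6 kg·m²; I_f = 281.2 + 105.6 = 386.8 kg·m².
ω_f = I_p ω_i / I_f = (281.2)(3.73) / 386.8 = 2.712 rad/s.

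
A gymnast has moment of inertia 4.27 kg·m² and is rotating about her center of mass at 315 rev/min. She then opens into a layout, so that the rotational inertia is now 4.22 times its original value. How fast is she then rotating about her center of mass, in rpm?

No external torque acts about the spin axis, so angular momentum is conserved.
I₂ = 4.22 × 4.27 = 18.02 kg·m².
ω₂ = I₁ω₁ / I₂ = (4.270)(315 rpm) / (18.02) = 74.64 rpm.

ω₂ ≈ 74.6 rpm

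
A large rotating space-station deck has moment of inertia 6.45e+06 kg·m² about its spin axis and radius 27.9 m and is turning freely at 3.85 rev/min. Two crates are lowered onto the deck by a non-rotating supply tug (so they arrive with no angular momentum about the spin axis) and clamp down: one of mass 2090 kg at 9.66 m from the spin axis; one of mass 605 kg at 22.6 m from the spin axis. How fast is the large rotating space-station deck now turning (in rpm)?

ω_f ≈ 3.57 rpm

No external torque acts about the spin axis; L_before = L_after.
Added inertia Σmr² = (2090)(9.66)² + (605)(22.6)² = 5.040e+05 kg·m²; I_f = 6.450e+06 + 5.040e+05 = 6.954e+06 kg·m².
ω_f = I_p ω_i / I_f = (6.450e+06)(3.85) / 6.954e+06 = 3.571 rpm.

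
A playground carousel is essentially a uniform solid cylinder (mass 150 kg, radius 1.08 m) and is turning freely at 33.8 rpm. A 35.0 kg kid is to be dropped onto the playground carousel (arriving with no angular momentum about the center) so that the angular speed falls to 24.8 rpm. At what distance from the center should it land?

The added mass arrives with no angular momentum about the center, and any external torque about the center is negligible, so the system's angular momentum is conserved.
I_p = ½(150)(1.08)² = 87.48 kg·m².
I_p ω_i = (I_p + m r²) ω_f ⇒ m r² = I_p(ω_i/ω_f − 1) = 87.48(33.8/24.8 − 1) = 31.75 kg·m².
r = √(31.75/35.0) = 0.9524 m.

r ≈ 0.952 m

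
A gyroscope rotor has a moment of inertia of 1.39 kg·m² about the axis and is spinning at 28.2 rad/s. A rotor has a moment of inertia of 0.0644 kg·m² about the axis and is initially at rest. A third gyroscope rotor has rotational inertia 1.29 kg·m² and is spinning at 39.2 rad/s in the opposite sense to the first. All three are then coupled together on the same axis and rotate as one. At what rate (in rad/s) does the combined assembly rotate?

|ω_f| ≈ 4.14 rad/s

The coupling torques are internal; angular momentum about the shared axis is conserved.
Taking A's sense as positive: L = (1.390)(28.2) − (1.290)(39.2) = -11.37 kg·m²·rad/s.
Combined I = 1.390 + 0.06440 + 1.290 = 2.744 kg·m².
ω_f = L / I = -11.37 / 2.744 = -4.143 rad/s.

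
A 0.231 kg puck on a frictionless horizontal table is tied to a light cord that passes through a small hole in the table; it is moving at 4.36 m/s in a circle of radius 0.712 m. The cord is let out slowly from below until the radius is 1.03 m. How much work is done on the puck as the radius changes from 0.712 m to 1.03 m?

W ≈ -1.15 J

Central (radial) force ⇒ zero torque about the center ⇒ m v r is constant.
v₂ = v₁ r₁ / r₂ = (4.36)(0.712) / (1.03) = 3.014 m/s.
W = ΔKE = ½m(v₂² − v₁²) = -1.146 J.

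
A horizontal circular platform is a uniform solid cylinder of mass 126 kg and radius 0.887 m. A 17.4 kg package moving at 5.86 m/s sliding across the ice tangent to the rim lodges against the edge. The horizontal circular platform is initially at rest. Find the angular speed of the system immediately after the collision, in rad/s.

|ω_f| ≈ 1.43 rad/s

The axle reaction passes through the central axle and exerts no torque about it; angular momentum about the central axle is conserved through the impact.
I_p = ½(126)(0.887)² = 49.57 kg·m². Taking the sense of the package's angular momentum as positive, L_{package} = m v R = (17.4)(5.86)(0.887) = 90.44 kg·m²/s.
L_i = 0 + 90.44 = 90.44 kg·m²/s.
After sticking, I_f = I_p + m R² = 49.57 + (17.4)(0.887)² = 63.26 kg·m².
ω_f = L_i / I_f = 90.44 / 63.26 = 1.430 rad/s.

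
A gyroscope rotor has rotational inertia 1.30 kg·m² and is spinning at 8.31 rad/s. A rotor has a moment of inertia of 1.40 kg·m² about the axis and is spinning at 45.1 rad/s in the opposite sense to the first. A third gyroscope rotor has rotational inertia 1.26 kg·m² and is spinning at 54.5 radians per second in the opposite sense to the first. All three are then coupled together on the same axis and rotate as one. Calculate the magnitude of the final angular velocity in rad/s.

|ω_f| ≈ 30.6 rad/s

No external torque acts about the common axis, so total angular momentum is conserved.
Taking A's sense as positive: L = (1.300)(8.31) − (1.400)(45.1) − (1.260)(54.5) = -121.0 kg·m²·rad/s.
Combined I = 1.300 + 1.400 + 1.260 = 3.960 kg·m².
ω_f = L / I = -121.0 / 3.960 = -30.56 rad/s.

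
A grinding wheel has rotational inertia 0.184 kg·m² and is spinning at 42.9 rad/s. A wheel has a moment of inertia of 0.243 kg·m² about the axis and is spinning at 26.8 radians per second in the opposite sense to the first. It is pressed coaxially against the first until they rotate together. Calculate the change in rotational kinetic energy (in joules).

No external torque acts about the common axis, so total angular momentum is conserved.
Taking A's sense as positive: L = (0.1840)(42.9) − (0.2430)(26.8) = 1.381 kg·m²·rad/s.
Combined I = 0.1840 + 0.2430 = 0.4270 kg·m².
ω_f = L / I = 1.381 / 0.4270 = 3.235 rad/s.
KE_i = ½ΣIω² = 256.6 J; KE_f = ½(0.4270)(3.235)² = 2.234 J.

ΔKE ≈ -254 J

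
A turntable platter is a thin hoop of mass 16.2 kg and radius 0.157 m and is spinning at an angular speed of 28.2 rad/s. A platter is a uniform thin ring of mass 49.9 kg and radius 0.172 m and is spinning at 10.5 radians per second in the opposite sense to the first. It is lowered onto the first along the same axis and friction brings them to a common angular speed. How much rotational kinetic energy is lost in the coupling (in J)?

The coupling torques are internal; angular momentum about the shared axis is conserved.
Moments of inertia: I_A = (16.2)(0.157)² = 0.3993 kg·m²; I_B = (49.9)(0.172)² = 1.476 kg·m².
Taking A's sense as positive: L = (0.3993)(28.2) − (1.476)(10.5) = -4.240 kg·m²·rad/s.
Combined I = 0.3993 + 1.476 = 1.876 kg·m².
ω_f = L / I = -4.240 / 1.876 = -2.261 rad/s.
KE_i = ½ΣIω² = 240.2 J; KE_f = ½(1.876)(2.261)² = 4.792 J.

ΔKE lost ≈ 235 J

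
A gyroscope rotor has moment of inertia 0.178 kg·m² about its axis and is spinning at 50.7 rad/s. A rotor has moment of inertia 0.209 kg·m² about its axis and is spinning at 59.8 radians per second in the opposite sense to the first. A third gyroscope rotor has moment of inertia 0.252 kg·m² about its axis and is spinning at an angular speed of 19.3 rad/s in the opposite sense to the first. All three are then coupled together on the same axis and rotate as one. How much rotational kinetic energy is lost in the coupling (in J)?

The coupling torques are internal; angular momentum about the shared axis is conserved.
Taking A's sense as positive: L = (0.1780)(50.7) − (0.2090)(59.8) − (0.2520)(19.3) = -8.337 kg·m²·rad/s.
Combined I = 0.1780 + 0.2090 + 0.2520 = 0.6390 kg·m².
ω_f = L / I = -8.337 / 0.6390 = -13.05 rad/s.
KE_i = ½ΣIω² = 649.4 J; KE_f = ½(0.6390)(13.05)² = 54.39 J.

ΔKE lost ≈ 595 J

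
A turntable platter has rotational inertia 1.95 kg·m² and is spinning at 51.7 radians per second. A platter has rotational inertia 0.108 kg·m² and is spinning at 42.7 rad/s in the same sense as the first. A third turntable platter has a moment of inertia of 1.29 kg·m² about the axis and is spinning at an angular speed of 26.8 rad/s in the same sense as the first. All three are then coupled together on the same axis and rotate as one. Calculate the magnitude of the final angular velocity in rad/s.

|ω_f| ≈ 41.8 rad/s

No external torque acts about the common axis, so total angular momentum is conserved.
Taking A's sense as positive: L = (1.950)(51.7) + (0.1080)(42.7) + (1.290)(26.8) = 140.0 kg·m²·rad/s.
Combined I = 1.950 + 0.1080 + 1.290 = 3.348 kg·m².
ω_f = L / I = 140.0 / 3.348 = 41.82 rad/s.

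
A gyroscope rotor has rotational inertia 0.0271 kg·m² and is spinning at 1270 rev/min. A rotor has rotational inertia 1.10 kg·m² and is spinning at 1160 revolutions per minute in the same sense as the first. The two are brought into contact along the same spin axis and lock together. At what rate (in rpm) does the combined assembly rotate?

|ω_f| ≈ 1160 rpm

The coupling torques are internal; angular momentum about the shared axis is conserved.
Taking A's sense as positive: L = (0.02710)(1270) + (1.100)(1160) = 1310 kg·m²·rpm.
Combined I = 0.02710 + 1.100 = 1.127 kg·m².
ω_f = L / I = 1310 / 1.127 = 1163 rpm.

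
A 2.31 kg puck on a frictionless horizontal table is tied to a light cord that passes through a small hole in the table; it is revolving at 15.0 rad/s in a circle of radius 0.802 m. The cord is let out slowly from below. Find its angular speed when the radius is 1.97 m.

ω₂ ≈ 2.49 rad/s

The constraining force is radial, so m r² ω about the center is conserved.
ω₂ = ω₁ (r₁/r₂)² = (15.0)(0.802/1.97)² = 2.486 rad/s.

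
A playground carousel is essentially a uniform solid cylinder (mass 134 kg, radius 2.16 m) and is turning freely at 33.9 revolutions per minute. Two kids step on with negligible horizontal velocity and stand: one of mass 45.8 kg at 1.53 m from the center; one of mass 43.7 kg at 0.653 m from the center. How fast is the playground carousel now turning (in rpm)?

ω_f ≈ 24.2 rpm

The added mass arrives with no angular momentum about the center, and any external torque about the center is negligible, so the system's angular momentum is conserved.
I_p = ½(134)(2.16)² = 312.6 kg·m².
Added inertia Σmr² = (45.8)(1.53)² + (43.7)(0.653)² = 125.8 kg·m²; I_f = 312.6 + 125.8 = 438.4 kg·m².
ω_f = I_p ω_i / I_f = (312.6)(33.9) / 438.4 = 24.17 rpm.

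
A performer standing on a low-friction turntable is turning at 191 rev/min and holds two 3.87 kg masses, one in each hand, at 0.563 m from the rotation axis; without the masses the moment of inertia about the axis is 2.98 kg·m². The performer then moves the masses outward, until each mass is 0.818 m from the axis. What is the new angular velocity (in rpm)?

ω₂ ≈ 127 rpm

No external torque acts about the spin axis, so angular momentum is conserved.
I₁ = 2.98 + 2(3.87)(0.563)² = 5.433 kg·m²; I₂ = 2.98 + 2(3.87)(0.818)² = 8.159 kg·m².
ω₂ = I₁ω₁ / I₂ = (5.433)(191 rpm) / (8.159) = 127.2 rpm.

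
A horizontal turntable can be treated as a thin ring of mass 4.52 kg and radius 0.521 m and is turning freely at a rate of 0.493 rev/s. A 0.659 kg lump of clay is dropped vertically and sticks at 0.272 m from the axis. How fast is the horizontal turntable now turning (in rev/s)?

The added mass arrives with no angular momentum about the axis, and any external torque about the axis is negligible, so the system's angular momentum is conserved.
I_p = (4.52)(0.521)² = 1.227 kg·m².
Added inertia Σmr² = (0.659)(0.272)² = 0.04876 kg·m²; I_f = 1.227 + 0.04876 = 1.276 kg·m².
ω_f = I_p ω_i / I_f = (1.227)(0.493) / 1.276 = 0.4742 rev/s.

ω_f ≈ 0.474 rev/s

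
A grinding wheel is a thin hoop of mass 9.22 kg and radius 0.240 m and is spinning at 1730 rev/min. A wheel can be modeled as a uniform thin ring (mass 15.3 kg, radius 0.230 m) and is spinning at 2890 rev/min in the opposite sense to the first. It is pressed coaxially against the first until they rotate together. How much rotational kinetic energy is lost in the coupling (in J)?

ΔKE lost ≈ 37500 J

The coupling torques are internal; angular momentum about the shared axis is conserved.
Moments of inertia: I_A = (9.22)(0.240)² = 0.5311 kg·m²; I_B = (15.3)(0.230)² = 0.8094 kg·m².
Taking A's sense as positive: L = (0.5311)(1730) − (0.8094)(2890) = -1420 kg·m²·rpm.
Combined I = 0.5311 + 0.8094 = 1.340 kg·m².
ω_f = L / I = -1420 / 1.340 = -1060 rpm.
KE_i = ½ΣIω² = 45780 J; KE_f = ½(1.340)(111.0)² = 8252 J.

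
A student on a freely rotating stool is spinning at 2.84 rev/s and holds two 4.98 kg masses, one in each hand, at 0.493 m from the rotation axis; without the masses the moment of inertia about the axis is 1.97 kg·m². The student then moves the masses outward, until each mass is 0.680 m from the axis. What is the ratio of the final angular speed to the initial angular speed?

ω₂/ω₁ ≈ 0.668

No external torque acts about the spin axis, so angular momentum is conserved.
I₁ = 1.97 + 2(4.98)(0.493)² = 4.391 kg·m²; I₂ = 1.97 + 2(4.98)(0.680)² = 6.576 kg·m².
ω₂/ω₁ = I₁/I₂ = 4.391 / 6.576 = 0.6677.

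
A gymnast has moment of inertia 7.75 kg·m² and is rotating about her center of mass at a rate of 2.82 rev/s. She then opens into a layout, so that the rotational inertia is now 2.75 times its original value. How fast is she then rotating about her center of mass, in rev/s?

ω₂ ≈ 1.03 rev/s

No external torque acts about the spin axis, so angular momentum is conserved.
I₂ = 2.75 × 7.75 = 21.31 kg·m².
ω₂ = I₁ω₁ / I₂ = (7.750)(2.82 rev/s) / (21.31) = 1.025 rev/s.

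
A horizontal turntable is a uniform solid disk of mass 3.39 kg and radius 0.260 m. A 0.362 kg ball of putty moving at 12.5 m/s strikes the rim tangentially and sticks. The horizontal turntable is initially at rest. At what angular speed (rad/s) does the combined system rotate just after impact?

|ω_f| ≈ 8.46 rad/s

About the axle the impulsive forces during the collision are internal, so angular momentum about that axis is conserved.
I_p = ½(3.39)(0.260)² = 0.1146 kg·m². Taking the sense of the ball of putty's angular momentum as positive, L_{ball} = m v R = (0.362)(12.5)(0.260) = 1.176 kg·m²/s.
L_i = 0 + 1.176 = 1.176 kg·m²/s.
After sticking, I_f = I_p + m R² = 0.1146 + (0.362)(0.260)² = 0.1391 kg·m².
ω_f = L_i / I_f = 1.176 / 0.1391 = 8.461 rad/s.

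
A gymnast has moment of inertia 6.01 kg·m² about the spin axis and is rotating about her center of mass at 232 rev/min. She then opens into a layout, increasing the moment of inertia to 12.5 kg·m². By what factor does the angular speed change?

With no external torque about the axis, L is conserved: I₁ω₁ = I₂ω₂.
ω₂/ω₁ = I₁/I₂ = 6.010 / 12.50 = 0.4808.

ω₂/ω₁ ≈ 0.481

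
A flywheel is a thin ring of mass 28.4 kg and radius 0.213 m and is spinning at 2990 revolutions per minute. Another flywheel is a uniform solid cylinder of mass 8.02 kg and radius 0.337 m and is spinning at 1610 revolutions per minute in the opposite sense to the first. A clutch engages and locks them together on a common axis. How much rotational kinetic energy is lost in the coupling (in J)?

ΔKE lost ≈ 39000 J

The coupling torques are internal; angular momentum about the shared axis is conserved.
Moments of inertia: I_A = (28.4)(0.213)² = 1.288 kg·m²; I_B = ½(8.02)(0.337)² = 0.4554 kg·m².
Taking A's sense as positive: L = (1.288)(2990) − (0.4554)(1610) = 3119 kg·m²·rpm.
Combined I = 1.288 + 0.4554 = 1.744 kg·m².
ω_f = L / I = 3119 / 1.744 = 1789 rpm.
KE_i = ½ΣIω² = 69630 J; KE_f = ½(1.744)(187.3)² = 30590 J.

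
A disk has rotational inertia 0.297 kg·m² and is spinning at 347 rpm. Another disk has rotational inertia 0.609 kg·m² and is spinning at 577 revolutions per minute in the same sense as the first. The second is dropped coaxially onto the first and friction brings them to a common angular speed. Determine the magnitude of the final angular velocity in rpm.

|ω_f| ≈ 502 rpm

The coupling torques are internal; angular momentum about the shared axis is conserved.
Taking A's sense as positive: L = (0.2970)(347) + (0.6090)(577) = 454.5 kg·m²·rpm.
Combined I = 0.2970 + 0.6090 = 0.9060 kg·m².
ω_f = L / I = 454.5 / 0.9060 = 501.6 rpm.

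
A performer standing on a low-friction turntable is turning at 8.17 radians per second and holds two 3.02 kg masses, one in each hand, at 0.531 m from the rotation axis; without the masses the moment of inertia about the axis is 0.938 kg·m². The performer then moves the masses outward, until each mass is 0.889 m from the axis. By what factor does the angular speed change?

ω₂/ω₁ ≈ 0.462

With no external torque about the axis, L is conserved: I₁ω₁ = I₂ω₂.
I₁ = 0.938 + 2(3.02)(0.531)² = 2.641 kg·m²; I₂ = 0.938 + 2(3.02)(0.889)² = 5.712 kg·m².
ω₂/ω₁ = I₁/I₂ = 2.641 / 5.712 = 0.4624.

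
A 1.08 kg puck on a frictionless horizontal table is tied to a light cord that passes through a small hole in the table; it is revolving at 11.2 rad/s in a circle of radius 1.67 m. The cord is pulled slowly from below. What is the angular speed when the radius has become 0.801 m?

ω₂ ≈ 48.7 rad/s

The constraining force is radial, so m r² ω about the center is conserved.
ω₂ = ω₁ (r₁/r₂)² = (11.2)(1.67/0.801)² = 48.68 rad/s.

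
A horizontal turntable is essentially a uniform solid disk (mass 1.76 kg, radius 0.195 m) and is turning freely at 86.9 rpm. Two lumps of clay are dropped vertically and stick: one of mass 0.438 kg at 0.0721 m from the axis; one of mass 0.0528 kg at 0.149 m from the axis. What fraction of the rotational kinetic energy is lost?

fraction ≈ 0.0934

No external torque acts about the axis; L_before = L_after.
I_p = ½(1.76)(0.195)² = 0.03346 kg·m².
Added inertia Σmr² = (0.438)(0.0721)² + (0.0528)(0.149)² = 0.003449 kg·m²; I_f = 0.03346 + 0.003449 = 0.03691 kg·m².
ω_f = I_p ω_i / I_f = (0.03346)(86.9) / 0.03691 = 78.78 rpm.
KE_i = ½(0.03346)(9.100 rad/s)² = 1.386 J; KE_f = ½(0.03691)(8.250)² = 1.256 J.
Fraction lost = 0.09344.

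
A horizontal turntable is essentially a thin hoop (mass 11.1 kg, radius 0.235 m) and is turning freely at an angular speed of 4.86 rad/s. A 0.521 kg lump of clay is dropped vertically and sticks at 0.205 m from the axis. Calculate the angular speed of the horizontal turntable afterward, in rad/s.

ω_f ≈ 4.69 rad/s

The added mass arrives with no angular momentum about the axis, and any external torque about the axis is negligible, so the system's angular momentum is conserved.
I_p = (11.1)(0.235)² = 0.6130 kg·m².
Added inertia Σmr² = (0.521)(0.205)² = 0.02190 kg·m²; I_f = 0.6130 + 0.02190 = 0.6349 kg·m².
ω_f = I_p ω_i / I_f = (0.6130)(4.86) / 0.6349 = 4.692 rad/s.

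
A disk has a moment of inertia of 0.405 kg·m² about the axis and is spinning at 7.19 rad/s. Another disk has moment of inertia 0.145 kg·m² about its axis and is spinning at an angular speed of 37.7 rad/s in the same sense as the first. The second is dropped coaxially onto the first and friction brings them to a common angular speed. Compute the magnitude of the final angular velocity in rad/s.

|ω_f| ≈ 15.2 rad/s

The coupling torques are internal; angular momentum about the shared axis is conserved.
Taking A's sense as positive: L = (0.4050)(7.19) + (0.1450)(37.7) = 8.378 kg·m²·rad/s.
Combined I = 0.4050 + 0.1450 = 0.5500 kg·m².
ω_f = L / I = 8.378 / 0.5500 = 15.23 rad/s.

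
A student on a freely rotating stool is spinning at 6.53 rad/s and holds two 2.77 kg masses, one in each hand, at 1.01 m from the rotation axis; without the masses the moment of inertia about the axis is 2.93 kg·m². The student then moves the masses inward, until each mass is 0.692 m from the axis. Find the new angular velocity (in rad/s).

ω₂ ≈ 10.0 rad/s

With no external torque about the axis, L is conserved: I₁ω₁ = I₂ω₂.
I₁ = 2.93 + 2(2.77)(1.01)² = 8.581 kg·m²; I₂ = 2.93 + 2(2.77)(0.692)² = 5.583 kg·m².
ω₂ = I₁ω₁ / I₂ = (8.581)(6.53 rad/s) / (5.583) = 10.04 rad/s.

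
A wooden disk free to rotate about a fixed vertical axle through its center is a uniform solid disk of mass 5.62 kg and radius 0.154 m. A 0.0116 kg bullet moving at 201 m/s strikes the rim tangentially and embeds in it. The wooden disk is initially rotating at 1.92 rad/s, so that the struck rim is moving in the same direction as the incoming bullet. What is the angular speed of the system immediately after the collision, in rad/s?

The axle reaction passes through the axle and exerts no torque about it; angular momentum about the axle is conserved through the impact.
I_p = ½(5.62)(0.154)² = 0.06664 kg·m². Taking the sense of the bullet's angular momentum as positive, L_{bullet} = m v R = (0.0116)(201)(0.154) = 0.3591 kg·m²/s.
L_i = +I_p ω_p + m v R = +(0.06664)(1.92) + 0.3591 = 0.4870 kg·m²/s.
After sticking, I_f = I_p + m R² = 0.06664 + (0.0116)(0.154)² = 0.06692 kg·m².
ω_f = L_i / I_f = 0.4870 / 0.06692 = 7.278 rad/s.

|ω_f| ≈ 7.28 rad/s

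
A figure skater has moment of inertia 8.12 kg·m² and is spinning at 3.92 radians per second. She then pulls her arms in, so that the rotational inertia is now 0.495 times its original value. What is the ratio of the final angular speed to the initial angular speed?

ω₂/ω₁ ≈ 2.02

No external torque acts about the spin axis, so angular momentum is conserved.
I₂ = 0.495 × 8.12 = 4.019 kg·m².
ω₂/ω₁ = I₁/I₂ = 8.120 / 4.019 = 2.020.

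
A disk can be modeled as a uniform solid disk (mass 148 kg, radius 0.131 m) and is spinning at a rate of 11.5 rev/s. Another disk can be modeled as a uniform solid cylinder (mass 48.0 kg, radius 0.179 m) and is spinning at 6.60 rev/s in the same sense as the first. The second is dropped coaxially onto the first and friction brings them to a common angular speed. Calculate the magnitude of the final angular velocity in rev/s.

|ω_f| ≈ 9.65 rev/s

No external torque acts about the common axis, so total angular momentum is conserved.
Moments of inertia: I_A = ½(148)(0.131)² = 1.270 kg·m²; I_B = ½(48.0)(0.179)² = 0.7690 kg·m².
Taking A's sense as positive: L = (1.270)(11.5) + (0.7690)(6.60) = 19.68 kg·m²·rev/s.
Combined I = 1.270 + 0.7690 = 2.039 kg·m².
ω_f = L / I = 19.68 / 2.039 = 9.652 rev/s.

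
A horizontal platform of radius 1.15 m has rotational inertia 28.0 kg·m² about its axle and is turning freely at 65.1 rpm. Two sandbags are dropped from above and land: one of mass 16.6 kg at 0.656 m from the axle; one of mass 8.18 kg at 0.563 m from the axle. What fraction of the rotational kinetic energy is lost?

fraction ≈ 0.258

No external torque acts about the axle; L_before = L_after.
Added inertia Σmr² = (16.6)(0.656)² + (8.18)(0.563)² = 9.736 kg·m²; I_f = 28.00 + 9.736 = 37.74 kg·m².
ω_f = I_p ω_i / I_f = (28.00)(65.1) / 37.74 = 48.30 rpm.
KE_i = ½(28.00)(6.817 rad/s)² = 650.6 J; KE_f = ½(37.74)(5.058)² = 482.8 J.
Fraction lost = 0.2580.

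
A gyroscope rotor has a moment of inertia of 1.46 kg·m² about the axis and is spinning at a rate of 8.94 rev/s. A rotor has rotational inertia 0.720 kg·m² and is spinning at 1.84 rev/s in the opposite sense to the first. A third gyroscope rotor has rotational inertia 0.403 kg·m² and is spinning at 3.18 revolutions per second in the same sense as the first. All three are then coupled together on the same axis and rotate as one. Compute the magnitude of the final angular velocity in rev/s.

No external torque acts about the common axis, so total angular momentum is conserved.
Taking A's sense as positive: L = (1.460)(8.94) − (0.7200)(1.84) + (0.4030)(3.18) = 13.01 kg·m²·rev/s.
Combined I = 1.460 + 0.7200 + 0.4030 = 2.583 kg·m².
ω_f = L / I = 13.01 / 2.583 = 5.036 rev/s.

|ω_f| ≈ 5.04 rev/s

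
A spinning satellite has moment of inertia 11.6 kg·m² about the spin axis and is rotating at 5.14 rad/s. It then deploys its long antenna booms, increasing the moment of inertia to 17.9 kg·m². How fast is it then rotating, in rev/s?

Angular momentum about the spin axis is conserved since the torque about it is zero.
ω₂ = I₁ω₁ / I₂ = (11.60)(5.14 rad/s) / (17.90) = 3.331 rad/s = 0.5301 rev/s.

ω₂ ≈ 0.530 rev/s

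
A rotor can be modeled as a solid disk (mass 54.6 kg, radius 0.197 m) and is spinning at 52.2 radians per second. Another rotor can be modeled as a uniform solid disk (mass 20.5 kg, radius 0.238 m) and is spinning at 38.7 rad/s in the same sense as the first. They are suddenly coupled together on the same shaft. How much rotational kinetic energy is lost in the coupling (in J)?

ΔKE lost ≈ 34.2 J

The coupling torques are internal; angular momentum about the shared axis is conserved.
Moments of inertia: I_A = ½(54.6)(0.197)² = 1.059 kg·m²; I_B = ½(20.5)(0.238)² = 0.5806 kg·m².
Taking A's sense as positive: L = (1.059)(52.2) + (0.5806)(38.7) = 77.77 kg·m²·rad/s.
Combined I = 1.059 + 0.5806 = 1.640 kg·m².
ω_f = L / I = 77.77 / 1.640 = 47.42 rad/s.
KE_i = ½ΣIω² = 1878 J; KE_f = ½(1.640)(47.42)² = 1844 J.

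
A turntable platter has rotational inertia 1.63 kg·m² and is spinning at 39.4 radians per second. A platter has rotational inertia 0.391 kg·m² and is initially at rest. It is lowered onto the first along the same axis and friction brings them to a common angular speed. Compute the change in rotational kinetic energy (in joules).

No external torque acts about the common axis, so total angular momentum is conserved.
Taking A's sense as positive: L = (1.630)(39.4) = 64.22 kg·m²·rad/s.
Combined I = 1.630 + 0.3910 = 2.021 kg·m².
ω_f = L / I = 64.22 / 2.021 = 31.78 rad/s.
KE_i = ½ΣIω² = 1265 J; KE_f = ½(2.021)(31.78)² = 1020 J.

ΔKE ≈ -245 J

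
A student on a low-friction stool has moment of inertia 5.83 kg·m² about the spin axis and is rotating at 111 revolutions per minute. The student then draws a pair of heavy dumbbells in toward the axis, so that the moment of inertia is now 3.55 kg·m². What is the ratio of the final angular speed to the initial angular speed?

Angular momentum about the spin axis is conserved since the torque about it is zero.
ω₂/ω₁ = I₁/I₂ = 5.830 / 3.550 = 1.642.

ω₂/ω₁ ≈ 1.64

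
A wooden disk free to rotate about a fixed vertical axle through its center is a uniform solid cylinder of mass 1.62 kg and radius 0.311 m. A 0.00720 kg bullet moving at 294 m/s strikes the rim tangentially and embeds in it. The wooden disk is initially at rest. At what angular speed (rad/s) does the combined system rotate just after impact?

The axle reaction passes through the axle and exerts no torque about it; angular momentum about the axle is conserved through the impact.
I_p = ½(1.62)(0.311)² = 0.07834 kg·m². Taking the sense of the bullet's angular momentum as positive, L_{bullet} = m v R = (0.00720)(294)(0.311) = 0.6583 kg·m²/s.
L_i = 0 + 0.6583 = 0.6583 kg·m²/s.
After sticking, I_f = I_p + m R² = 0.07834 + (0.00720)(0.311)² = 0.07904 kg·m².
ω_f = L_i / I_f = 0.6583 / 0.07904 = 8.329 rad/s.

|ω_f| ≈ 8.33 rad/s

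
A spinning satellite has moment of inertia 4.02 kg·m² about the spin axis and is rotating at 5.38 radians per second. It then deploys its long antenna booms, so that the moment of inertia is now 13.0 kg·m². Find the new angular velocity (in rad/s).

ω₂ ≈ 1.66 rad/s

Angular momentum about the spin axis is conserved since the torque about it is zero.
ω₂ = I₁ω₁ / I₂ = (4.020)(5.38 rad/s) / (13.00) = 1.664 rad/s.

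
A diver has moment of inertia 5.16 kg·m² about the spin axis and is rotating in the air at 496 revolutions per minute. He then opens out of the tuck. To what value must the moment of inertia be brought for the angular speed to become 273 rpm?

Angular momentum about the spin axis is conserved since the torque about it is zero.
I₂ = I₁ω₁ / ω₂ = (5.16)(496) / (273) = 9.375 kg·m².

I₂ ≈ 9.37 kg·m²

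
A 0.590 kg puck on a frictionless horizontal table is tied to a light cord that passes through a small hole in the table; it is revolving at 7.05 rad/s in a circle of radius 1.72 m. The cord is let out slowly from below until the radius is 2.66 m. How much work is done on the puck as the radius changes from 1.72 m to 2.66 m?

No torque about the axis ⇒ m r₁² ω₁ = m r₂² ω₂.
ω₂ = ω₁ (r₁/r₂)² = (7.05)(1.72/2.66)² = 2.948 rad/s.
W = ΔKE = ½m(v₂² − v₁²) = -25.24 J.

W ≈ -25.2 J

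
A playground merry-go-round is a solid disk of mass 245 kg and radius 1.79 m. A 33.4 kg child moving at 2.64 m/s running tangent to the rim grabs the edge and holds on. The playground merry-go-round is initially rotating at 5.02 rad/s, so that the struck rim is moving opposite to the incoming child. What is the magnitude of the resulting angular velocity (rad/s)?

About the axle the impulsive forces during the collision are internal, so angular momentum about that axis is conserved.
I_p = ½(245)(1.79)² = 392.5 kg·m². Taking the sense of the child's angular momentum as positive, L_{child} = m v R = (33.4)(2.64)(1.79) = 157.8 kg·m²/s.
L_i = −I_p ω_p + m v R = −(392.5)(5.02) + 157.8 = -1813 kg·m²/s.
After sticking, I_f = I_p + m R² = 392.5 + (33.4)(1.79)² = 499.5 kg·m².
ω_f = L_i / I_f = -1813 / 499.5 = -3.629 rad/s.

|ω_f| ≈ 3.63 rad/s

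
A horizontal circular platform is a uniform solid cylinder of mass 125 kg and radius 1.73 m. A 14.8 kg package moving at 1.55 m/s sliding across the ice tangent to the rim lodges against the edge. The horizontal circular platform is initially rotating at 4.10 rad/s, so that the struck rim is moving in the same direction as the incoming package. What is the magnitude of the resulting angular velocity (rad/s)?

The axle reaction passes through the central axle and exerts no torque about it; angular momentum about the central axle is conserved through the impact.
I_p = ½(125)(1.73)² = 187.1 kg·m². Taking the sense of the package's angular momentum as positive, L_{package} = m v R = (14.8)(1.55)(1.73) = 39.69 kg·m²/s.
L_i = +I_p ω_p + m v R = +(187.1)(4.10) + 39.69 = 806.6 kg·m²/s.
After sticking, I_f = I_p + m R² = 187.1 + (14.8)(1.73)² = 231.4 kg·m².
ω_f = L_i / I_f = 806.6 / 231.4 = 3.487 rad/s.

|ω_f| ≈ 3.49 rad/s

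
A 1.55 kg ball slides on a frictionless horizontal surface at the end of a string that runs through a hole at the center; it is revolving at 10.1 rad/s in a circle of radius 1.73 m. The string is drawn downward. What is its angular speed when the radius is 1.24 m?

ω₂ ≈ 19.7 rad/s

The constraining force is radial, so m r² ω about the center is conserved.
ω₂ = ω₁ (r₁/r₂)² = (10.1)(1.73/1.24)² = 19.66 rad/s.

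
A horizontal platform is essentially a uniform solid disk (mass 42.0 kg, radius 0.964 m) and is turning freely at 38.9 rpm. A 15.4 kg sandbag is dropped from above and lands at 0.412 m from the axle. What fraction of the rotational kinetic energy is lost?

fraction ≈ 0.118

The added mass arrives with no angular momentum about the axle, and any external torque about the axle is negligible, so the system's angular momentum is conserved.
I_p = ½(42.0)(0.964)² = 19.52 kg·m².
Added inertia Σmr² = (15.4)(0.412)² = 2.614 kg·m²; I_f = 19.52 + 2.614 = 22.13 kg·m².
ω_f = I_p ω_i / I_f = (19.52)(38.9) / 22.13 = 34.30 rpm.
KE_i = ½(19.52)(4.074 rad/s)² = 161.9 J; KE_f = ½(22.13)(3.592)² = 142.8 J.
Fraction lost = 0.1181.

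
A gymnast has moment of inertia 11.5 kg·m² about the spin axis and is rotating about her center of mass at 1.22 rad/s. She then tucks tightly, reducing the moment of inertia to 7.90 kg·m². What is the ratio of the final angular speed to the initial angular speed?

With no external torque about the axis, L is conserved: I₁ω₁ = I₂ω₂.
ω₂/ω₁ = I₁/I₂ = 11.50 / 7.900 = 1.456.

ω₂/ω₁ ≈ 1.46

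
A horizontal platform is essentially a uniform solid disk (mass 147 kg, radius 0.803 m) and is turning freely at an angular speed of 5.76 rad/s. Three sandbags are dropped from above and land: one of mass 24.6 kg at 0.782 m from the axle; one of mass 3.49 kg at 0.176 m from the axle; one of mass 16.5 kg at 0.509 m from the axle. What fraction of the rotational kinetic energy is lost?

The added mass arrives with no angular momentum about the axle, and any external torque about the axle is negligible, so the system's angular momentum is conserved.
I_p = ½(147)(0.803)² = 47.39 kg·m².
Added inertia Σmr² = (24.6)(0.782)² + (3.49)(0.176)² + (16.5)(0.509)² = 19.43 kg·m²; I_f = 47.39 + 19.43 = 66.82 kg·m².
ω_f = I_p ω_i / I_f = (47.39)(5.76) / 66.82 = 4.085 rad/s.
KE_i = ½(47.39)(5.760 rad/s)² = 786.2 J; KE_f = ½(66.82)(4.085)² = 557.6 J.
Fraction lost = 0.2907.

fraction ≈ 0.291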